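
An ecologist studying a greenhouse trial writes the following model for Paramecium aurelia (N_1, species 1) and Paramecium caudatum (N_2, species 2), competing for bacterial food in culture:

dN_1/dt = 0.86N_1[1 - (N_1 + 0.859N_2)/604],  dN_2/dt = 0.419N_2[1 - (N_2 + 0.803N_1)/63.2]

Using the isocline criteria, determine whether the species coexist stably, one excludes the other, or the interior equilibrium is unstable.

Compare the nullcline intercepts: K1/α12 = 604/0.859 = 703 > K2 = 63.2; K2/α21 = 63.2/0.803 = 78.7 < K1 = 604.
Since the inequalities point opposite ways, species 1 can invade but species 2 cannot.

species 1 excludes species 2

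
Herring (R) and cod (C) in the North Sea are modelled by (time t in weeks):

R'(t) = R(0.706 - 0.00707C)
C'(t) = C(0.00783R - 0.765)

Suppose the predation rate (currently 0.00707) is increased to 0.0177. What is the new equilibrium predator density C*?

C* ≈ 39.9

At the interior fixed point, setting dR/dt = 0 with R > 0 fixes C* = (prey growth rate)/(RC coefficient) — independent of the other coefficients.
With the change, C* = 0.706/0.0177 = 39.9; it falls from 99.9.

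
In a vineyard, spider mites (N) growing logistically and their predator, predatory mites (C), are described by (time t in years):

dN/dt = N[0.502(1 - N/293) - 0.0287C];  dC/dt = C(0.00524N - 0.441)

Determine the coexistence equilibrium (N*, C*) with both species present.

From dC/dt = 0 with C > 0: 0.00524N* = 0.441, so N* = 84.2.
Substitute into dN/dt = 0: 0.502(1 - 84.2/293) = 0.0287C*.
The bracket is 0.713, giving C* = 0.358/0.0287 = 12.5.

N* ≈ 84.2, C* ≈ 12.5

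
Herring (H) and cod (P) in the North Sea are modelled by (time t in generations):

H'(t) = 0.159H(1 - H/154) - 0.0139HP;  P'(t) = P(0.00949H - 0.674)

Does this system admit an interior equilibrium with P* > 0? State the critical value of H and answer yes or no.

The predator equation gives dP/dt > 0 only when H > 0.674/0.00949 = 71.
Without the predator, H → K = 154. Since 154 > 71, the predator can invade and persist.

Threshold H = 71; K > 71, so yes, the predator persists.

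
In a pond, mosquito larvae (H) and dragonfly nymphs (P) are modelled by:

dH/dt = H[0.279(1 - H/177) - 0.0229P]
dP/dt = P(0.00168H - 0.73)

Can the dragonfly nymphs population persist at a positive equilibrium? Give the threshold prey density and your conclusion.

Threshold H = 435; K < 435, so no, the predator goes extinct.

The predator equation gives dP/dt > 0 only when H > 0.73/0.00168 = 435.
Without the predator, H → K = 177. Since 177 < 435, the predator cannot invade.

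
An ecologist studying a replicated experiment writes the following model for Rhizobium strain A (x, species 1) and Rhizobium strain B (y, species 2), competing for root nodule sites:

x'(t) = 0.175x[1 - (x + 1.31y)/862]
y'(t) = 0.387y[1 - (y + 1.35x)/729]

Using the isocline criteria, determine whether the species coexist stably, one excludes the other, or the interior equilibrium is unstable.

Compare the nullcline intercepts: K1/α12 = 862/1.31 = 658 < K2 = 729; K2/α21 = 729/1.35 = 540 < K1 = 862.
Since both are reversed, neither can invade when rare; the interior point is a saddle.

unstable coexistence (outcome depends on initial conditions)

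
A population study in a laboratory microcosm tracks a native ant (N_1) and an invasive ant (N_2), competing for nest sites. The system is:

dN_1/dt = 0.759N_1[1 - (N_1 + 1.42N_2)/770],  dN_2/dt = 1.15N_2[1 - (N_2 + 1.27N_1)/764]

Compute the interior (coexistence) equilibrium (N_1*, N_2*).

Setting both brackets to zero gives the nullclines N_1 + 1.42N_2 = 770 and 1.27N_1 + N_2 = 764.
Substituting N_2 = 764 - 1.27N_1 into the first: N_1(1 - 1.42·1.27) = 770 - 1.42·764.
So N_1* = -315/-0.803 = 392, and then N_2* = 764 - 1.27·392 = 266.

N_1* ≈ 392, N_2* ≈ 266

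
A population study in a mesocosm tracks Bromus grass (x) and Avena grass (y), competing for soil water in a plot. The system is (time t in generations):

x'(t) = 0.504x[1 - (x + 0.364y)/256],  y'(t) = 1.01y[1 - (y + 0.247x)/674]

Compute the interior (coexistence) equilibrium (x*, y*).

Setting both brackets to zero gives the nullclines x + 0.364y = 256 and 0.247x + y = 674.
Substituting y = 674 - 0.247x into the first: x(1 - 0.364·0.247) = 256 - 0.364·674.
So x* = 10.7/0.91 = 11.7, and then y* = 674 - 0.247·11.7 = 671.

x* ≈ 11.7, y* ≈ 671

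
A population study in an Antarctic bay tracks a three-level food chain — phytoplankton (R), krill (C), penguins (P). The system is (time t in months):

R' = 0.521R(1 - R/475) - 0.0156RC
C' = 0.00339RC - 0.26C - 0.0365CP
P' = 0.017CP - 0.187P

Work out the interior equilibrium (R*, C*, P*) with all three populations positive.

From dP/dt = 0: 0.017C* = 0.187, so C* = 11.
From dR/dt = 0: 0.521(1 - R*/475) = 0.0156·11, giving R* = 475·(1 - 0.329) = 319.
From dC/dt = 0: 0.00339·319 - 0.26 = 0.0365P*, so P* = 0.82/0.0365 = 22.5.

R* ≈ 319, C* ≈ 11, P* ≈ 22.5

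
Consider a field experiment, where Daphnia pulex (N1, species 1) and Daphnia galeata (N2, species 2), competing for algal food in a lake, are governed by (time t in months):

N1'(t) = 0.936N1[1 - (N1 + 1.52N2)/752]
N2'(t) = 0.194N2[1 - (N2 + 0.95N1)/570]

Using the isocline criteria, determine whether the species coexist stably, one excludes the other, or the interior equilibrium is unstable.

unstable coexistence (outcome depends on initial conditions)

Compare the nullcline intercepts: K1/α12 = 752/1.52 = 495 < K2 = 570; K2/α21 = 570/0.95 = 600 < K1 = 752.
Since both are reversed, neither can invade when rare; the interior point is a saddle.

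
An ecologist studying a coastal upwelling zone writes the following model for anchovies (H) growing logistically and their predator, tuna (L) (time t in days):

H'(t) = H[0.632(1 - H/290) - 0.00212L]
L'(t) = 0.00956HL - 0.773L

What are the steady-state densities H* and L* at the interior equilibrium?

From dL/dt = 0 with L > 0: 0.00956H* = 0.773, so H* = 80.9.
Substitute into dH/dt = 0: 0.632(1 - 80.9/290) = 0.00212L*.
The bracket is 0.721, giving L* = 0.456/0.00212 = 215.

H* ≈ 80.9, L* ≈ 215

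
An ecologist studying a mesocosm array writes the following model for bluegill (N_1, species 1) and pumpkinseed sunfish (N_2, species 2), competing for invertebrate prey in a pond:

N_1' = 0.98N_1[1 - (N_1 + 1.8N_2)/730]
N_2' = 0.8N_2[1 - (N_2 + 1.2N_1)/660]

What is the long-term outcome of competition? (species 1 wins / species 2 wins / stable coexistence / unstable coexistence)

unstable coexistence (outcome depends on initial conditions)

Compare the nullcline intercepts: K1/α12 = 730/1.8 = 406 < K2 = 660; K2/α21 = 660/1.2 = 550 < K1 = 730.
Since both are reversed, neither can invade when rare; the interior point is a saddle.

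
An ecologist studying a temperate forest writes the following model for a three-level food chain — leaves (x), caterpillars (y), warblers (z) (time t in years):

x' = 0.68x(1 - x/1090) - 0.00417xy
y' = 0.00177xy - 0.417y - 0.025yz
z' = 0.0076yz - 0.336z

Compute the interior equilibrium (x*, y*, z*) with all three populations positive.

From dz/dt = 0: 0.0076y* = 0.336, so y* = 44.2.
From dx/dt = 0: 0.68(1 - x*/1090) = 0.00417·44.2, giving x* = 1090·(1 - 0.271) = 794.
From dy/dt = 0: 0.00177·794 - 0.417 = 0.025z*, so z* = 0.989/0.025 = 39.6.

x* ≈ 794, y* ≈ 44.2, z* ≈ 39.6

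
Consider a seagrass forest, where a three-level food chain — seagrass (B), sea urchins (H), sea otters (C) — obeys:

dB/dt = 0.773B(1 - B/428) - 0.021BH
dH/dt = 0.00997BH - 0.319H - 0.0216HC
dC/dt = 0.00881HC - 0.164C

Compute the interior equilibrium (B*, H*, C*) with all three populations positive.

B* ≈ 212, H* ≈ 18.6, C* ≈ 82.9

From dC/dt = 0: 0.00881H* = 0.164, so H* = 18.6.
From dB/dt = 0: 0.773(1 - B*/428) = 0.021·18.6, giving B* = 428·(1 - 0.506) = 212.
From dH/dt = 0: 0.00997·212 - 0.319 = 0.0216C*, so C* = 1.79/0.0216 = 82.9.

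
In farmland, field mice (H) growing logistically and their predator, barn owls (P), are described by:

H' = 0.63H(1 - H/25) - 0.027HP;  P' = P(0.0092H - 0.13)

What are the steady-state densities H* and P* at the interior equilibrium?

From dP/dt = 0 with P > 0: 0.0092H* = 0.13, so H* = 14.1.
Substitute into dH/dt = 0: 0.63(1 - 14.1/25) = 0.027P*.
The bracket is 0.435, giving P* = 0.274/0.027 = 10.1.

H* ≈ 14.1, P* ≈ 10.1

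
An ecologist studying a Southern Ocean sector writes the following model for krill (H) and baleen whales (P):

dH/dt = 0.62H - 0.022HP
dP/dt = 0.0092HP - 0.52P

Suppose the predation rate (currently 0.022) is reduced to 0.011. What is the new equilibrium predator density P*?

P* ≈ 56.4

At the interior fixed point, setting dH/dt = 0 with H > 0 fixes P* = (prey growth rate)/(HP coefficient) — independent of the other coefficients.
With the change, P* = 0.62/0.011 = 56.4; it rises from 28.2.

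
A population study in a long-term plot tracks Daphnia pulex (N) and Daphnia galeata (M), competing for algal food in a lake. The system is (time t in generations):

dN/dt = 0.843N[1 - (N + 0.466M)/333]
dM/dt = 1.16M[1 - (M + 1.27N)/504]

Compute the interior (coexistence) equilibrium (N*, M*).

N* ≈ 240, M* ≈ 199

Setting both brackets to zero gives the nullclines N + 0.466M = 333 and 1.27N + M = 504.
Substituting M = 504 - 1.27N into the first: N(1 - 0.466·1.27) = 333 - 0.466·504.
So N* = 98.1/0.408 = 240, and then M* = 504 - 1.27·240 = 199.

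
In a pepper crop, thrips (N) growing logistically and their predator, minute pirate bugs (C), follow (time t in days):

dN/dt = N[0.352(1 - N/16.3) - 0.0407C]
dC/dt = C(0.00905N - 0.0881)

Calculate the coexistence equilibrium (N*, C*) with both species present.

From dC/dt = 0 with C > 0: 0.00905N* = 0.0881, so N* = 9.73.
Substitute into dN/dt = 0: 0.352(1 - 9.73/16.3) = 0.0407C*.
The bracket is 0.403, giving C* = 0.142/0.0407 = 3.48.

N* ≈ 9.73, C* ≈ 3.48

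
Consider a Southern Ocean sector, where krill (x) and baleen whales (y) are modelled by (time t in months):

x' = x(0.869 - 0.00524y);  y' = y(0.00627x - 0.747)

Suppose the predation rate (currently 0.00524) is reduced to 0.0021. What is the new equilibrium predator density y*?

At the interior fixed point, setting dx/dt = 0 with x > 0 fixes y* = (prey growth rate)/(xy coefficient) — independent of the other coefficients.
With the change, y* = 0.869/0.0021 = 414; it rises from 166.

y* ≈ 414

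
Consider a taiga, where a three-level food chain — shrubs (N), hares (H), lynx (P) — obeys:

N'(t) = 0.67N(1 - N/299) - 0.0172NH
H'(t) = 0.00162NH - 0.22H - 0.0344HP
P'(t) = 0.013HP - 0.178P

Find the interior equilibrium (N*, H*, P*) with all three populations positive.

N* ≈ 194, H* ≈ 13.7, P* ≈ 2.74

From dP/dt = 0: 0.013H* = 0.178, so H* = 13.7.
From dN/dt = 0: 0.67(1 - N*/299) = 0.0172·13.7, giving N* = 299·(1 - 0.352) = 194.
From dH/dt = 0: 0.00162·194 - 0.22 = 0.0344P*, so P* = 0.0941/0.0344 = 2.74.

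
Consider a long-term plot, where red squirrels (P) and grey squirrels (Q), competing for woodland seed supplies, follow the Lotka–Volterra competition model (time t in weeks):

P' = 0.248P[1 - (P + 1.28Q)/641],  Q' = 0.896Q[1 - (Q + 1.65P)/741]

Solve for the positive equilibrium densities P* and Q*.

Setting both brackets to zero gives the nullclines P + 1.28Q = 641 and 1.65P + Q = 741.
Substituting Q = 741 - 1.65P into the first: P(1 - 1.28·1.65) = 641 - 1.28·741.
So P* = -307/-1.11 = 277, and then Q* = 741 - 1.65·277 = 285.

P* ≈ 277, Q* ≈ 285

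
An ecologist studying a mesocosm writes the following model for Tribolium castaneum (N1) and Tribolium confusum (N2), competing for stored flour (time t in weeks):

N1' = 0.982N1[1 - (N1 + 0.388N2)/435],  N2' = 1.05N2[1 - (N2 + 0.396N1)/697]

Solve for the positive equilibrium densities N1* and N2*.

N1* ≈ 194, N2* ≈ 620

Setting both brackets to zero gives the nullclines N1 + 0.388N2 = 435 and 0.396N1 + N2 = 697.
Substituting N2 = 697 - 0.396N1 into the first: N1(1 - 0.388·0.396) = 435 - 0.388·697.
So N1* = 165/0.846 = 194, and then N2* = 697 - 0.396·194 = 620.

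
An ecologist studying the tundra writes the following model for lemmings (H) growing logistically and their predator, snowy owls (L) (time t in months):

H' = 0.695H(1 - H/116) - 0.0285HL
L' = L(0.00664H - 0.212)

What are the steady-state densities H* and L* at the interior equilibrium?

H* ≈ 31.9, L* ≈ 17.7

From dL/dt = 0 with L > 0: 0.00664H* = 0.212, so H* = 31.9.
Substitute into dH/dt = 0: 0.695(1 - 31.9/116) = 0.0285L*.
The bracket is 0.725, giving L* = 0.504/0.0285 = 17.7.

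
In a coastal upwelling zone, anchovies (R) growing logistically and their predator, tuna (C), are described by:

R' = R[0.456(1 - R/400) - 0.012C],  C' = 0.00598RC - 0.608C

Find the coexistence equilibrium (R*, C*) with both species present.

From dC/dt = 0 with C > 0: 0.00598R* = 0.608, so R* = 102.
Substitute into dR/dt = 0: 0.456(1 - 102/400) = 0.012C*.
The bracket is 0.746, giving C* = 0.34/0.012 = 28.3.

R* ≈ 102, C* ≈ 28.3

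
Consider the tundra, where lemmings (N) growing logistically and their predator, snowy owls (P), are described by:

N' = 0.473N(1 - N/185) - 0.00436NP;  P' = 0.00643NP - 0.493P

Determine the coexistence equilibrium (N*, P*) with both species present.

N* ≈ 76.7, P* ≈ 63.5

From dP/dt = 0 with P > 0: 0.00643N* = 0.493, so N* = 76.7.
Substitute into dN/dt = 0: 0.473(1 - 76.7/185) = 0.00436P*.
The bracket is 0.586, giving P* = 0.277/0.00436 = 63.5.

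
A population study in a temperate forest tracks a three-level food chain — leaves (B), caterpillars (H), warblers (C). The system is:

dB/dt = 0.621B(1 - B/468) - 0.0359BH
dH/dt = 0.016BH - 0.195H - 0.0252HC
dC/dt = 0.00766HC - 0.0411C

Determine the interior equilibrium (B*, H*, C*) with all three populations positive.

From dC/dt = 0: 0.00766H* = 0.0411, so H* = 5.37.
From dB/dt = 0: 0.621(1 - B*/468) = 0.0359·5.37, giving B* = 468·(1 - 0.31) = 323.
From dH/dt = 0: 0.016·323 - 0.195 = 0.0252C*, so C* = 4.97/0.0252 = 197.

B* ≈ 323, H* ≈ 5.37, C* ≈ 197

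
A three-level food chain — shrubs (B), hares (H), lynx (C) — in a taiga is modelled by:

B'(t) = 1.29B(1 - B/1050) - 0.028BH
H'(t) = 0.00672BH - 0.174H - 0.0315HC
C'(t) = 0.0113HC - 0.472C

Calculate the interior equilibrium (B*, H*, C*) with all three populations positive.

B* ≈ 98, H* ≈ 41.8, C* ≈ 15.4

From dC/dt = 0: 0.0113H* = 0.472, so H* = 41.8.
From dB/dt = 0: 1.29(1 - B*/1050) = 0.028·41.8, giving B* = 1050·(1 - 0.907) = 98.
From dH/dt = 0: 0.00672·98 - 0.174 = 0.0315C*, so C* = 0.485/0.0315 = 15.4.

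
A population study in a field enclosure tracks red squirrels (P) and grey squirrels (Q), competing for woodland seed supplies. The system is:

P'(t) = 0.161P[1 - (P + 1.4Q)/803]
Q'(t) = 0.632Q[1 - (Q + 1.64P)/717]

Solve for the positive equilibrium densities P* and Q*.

P* ≈ 155, Q* ≈ 463

Setting both brackets to zero gives the nullclines P + 1.4Q = 803 and 1.64P + Q = 717.
Substituting Q = 717 - 1.64P into the first: P(1 - 1.4·1.64) = 803 - 1.4·717.
So P* = -201/-1.3 = 155, and then Q* = 717 - 1.64·155 = 463.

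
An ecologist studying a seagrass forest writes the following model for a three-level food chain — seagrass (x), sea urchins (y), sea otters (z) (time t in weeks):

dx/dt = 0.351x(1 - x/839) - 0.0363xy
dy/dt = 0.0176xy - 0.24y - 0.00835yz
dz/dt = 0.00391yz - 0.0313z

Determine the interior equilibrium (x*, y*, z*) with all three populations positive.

x* ≈ 144, y* ≈ 8.01, z* ≈ 276

From dz/dt = 0: 0.00391y* = 0.0313, so y* = 8.01.
From dx/dt = 0: 0.351(1 - x*/839) = 0.0363·8.01, giving x* = 839·(1 - 0.828) = 144.
From dy/dt = 0: 0.0176·144 - 0.24 = 0.00835z*, so z* = 2.3/0.00835 = 276.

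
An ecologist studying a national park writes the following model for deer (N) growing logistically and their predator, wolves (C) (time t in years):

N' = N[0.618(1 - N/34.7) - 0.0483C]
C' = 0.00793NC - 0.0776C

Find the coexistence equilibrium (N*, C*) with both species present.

N* ≈ 9.79, C* ≈ 9.19

From dC/dt = 0 with C > 0: 0.00793N* = 0.0776, so N* = 9.79.
Substitute into dN/dt = 0: 0.618(1 - 9.79/34.7) = 0.0483C*.
The bracket is 0.718, giving C* = 0.444/0.0483 = 9.19.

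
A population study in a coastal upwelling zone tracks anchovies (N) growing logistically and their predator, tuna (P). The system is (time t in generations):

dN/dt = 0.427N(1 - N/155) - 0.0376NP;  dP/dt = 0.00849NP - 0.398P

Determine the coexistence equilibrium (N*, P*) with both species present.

N* ≈ 46.9, P* ≈ 7.92

From dP/dt = 0 with P > 0: 0.00849N* = 0.398, so N* = 46.9.
Substitute into dN/dt = 0: 0.427(1 - 46.9/155) = 0.0376P*.
The bracket is 0.698, giving P* = 0.298/0.0376 = 7.92.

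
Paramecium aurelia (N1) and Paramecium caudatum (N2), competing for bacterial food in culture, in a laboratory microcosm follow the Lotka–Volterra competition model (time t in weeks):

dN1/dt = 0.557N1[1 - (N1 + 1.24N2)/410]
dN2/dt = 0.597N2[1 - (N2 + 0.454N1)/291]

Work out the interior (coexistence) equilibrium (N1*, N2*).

N1* ≈ 112, N2* ≈ 240

Setting both brackets to zero gives the nullclines N1 + 1.24N2 = 410 and 0.454N1 + N2 = 291.
Substituting N2 = 291 - 0.454N1 into the first: N1(1 - 1.24·0.454) = 410 - 1.24·291.
So N1* = 49.2/0.437 = 112, and then N2* = 291 - 0.454·112 = 240.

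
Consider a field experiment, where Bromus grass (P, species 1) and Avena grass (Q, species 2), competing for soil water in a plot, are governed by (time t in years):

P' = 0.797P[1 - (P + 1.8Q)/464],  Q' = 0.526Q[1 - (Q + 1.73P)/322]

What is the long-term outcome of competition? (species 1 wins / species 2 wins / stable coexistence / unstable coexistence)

Compare the nullcline intercepts: K1/α12 = 464/1.8 = 258 < K2 = 322; K2/α21 = 322/1.73 = 186 < K1 = 464.
Since both are reversed, neither can invade when rare; the interior point is a saddle.

unstable coexistence (outcome depends on initial conditions)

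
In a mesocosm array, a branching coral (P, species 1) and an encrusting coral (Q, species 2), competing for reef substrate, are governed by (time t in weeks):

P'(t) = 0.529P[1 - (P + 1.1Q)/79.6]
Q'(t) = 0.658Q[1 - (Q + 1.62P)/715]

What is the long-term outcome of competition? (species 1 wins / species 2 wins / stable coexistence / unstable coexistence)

species 2 excludes species 1

Compare the nullcline intercepts: K1/α12 = 79.6/1.1 = 72.4 < K2 = 715; K2/α21 = 715/1.62 = 441 > K1 = 79.6.
Since the inequalities point opposite ways, species 2 can invade but species 1 cannot.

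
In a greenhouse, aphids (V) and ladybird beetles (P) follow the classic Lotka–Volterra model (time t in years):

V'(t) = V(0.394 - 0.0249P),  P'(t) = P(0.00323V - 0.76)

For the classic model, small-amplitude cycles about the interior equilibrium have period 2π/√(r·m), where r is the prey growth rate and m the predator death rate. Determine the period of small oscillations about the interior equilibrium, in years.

T ≈ 11.5 years

Here r = 0.394 and m = 0.76, so r·m = 0.299.
ω = √0.299 = 0.547 per year, hence T = 2π/ω ≈ 11.5 years.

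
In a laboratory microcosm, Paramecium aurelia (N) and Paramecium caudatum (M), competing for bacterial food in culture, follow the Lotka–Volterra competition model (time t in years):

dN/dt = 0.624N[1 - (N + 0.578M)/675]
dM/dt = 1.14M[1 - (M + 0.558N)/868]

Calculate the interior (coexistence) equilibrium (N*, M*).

N* ≈ 256, M* ≈ 725

Setting both brackets to zero gives the nullclines N + 0.578M = 675 and 0.558N + M = 868.
Substituting M = 868 - 0.558N into the first: N(1 - 0.578·0.558) = 675 - 0.578·868.
So N* = 173/0.677 = 256, and then M* = 868 - 0.558·256 = 725.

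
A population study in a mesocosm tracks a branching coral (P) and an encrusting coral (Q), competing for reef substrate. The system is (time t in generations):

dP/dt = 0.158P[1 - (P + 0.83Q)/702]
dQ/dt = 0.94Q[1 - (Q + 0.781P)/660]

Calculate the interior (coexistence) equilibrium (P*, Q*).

P* ≈ 438, Q* ≈ 318

Setting both brackets to zero gives the nullclines P + 0.83Q = 702 and 0.781P + Q = 660.
Substituting Q = 660 - 0.781P into the first: P(1 - 0.83·0.781) = 702 - 0.83·660.
So P* = 154/0.352 = 438, and then Q* = 660 - 0.781·438 = 318.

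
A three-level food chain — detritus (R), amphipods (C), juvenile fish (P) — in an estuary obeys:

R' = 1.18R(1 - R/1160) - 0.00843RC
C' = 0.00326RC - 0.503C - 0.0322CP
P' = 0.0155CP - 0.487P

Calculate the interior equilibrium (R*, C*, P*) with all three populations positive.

R* ≈ 900, C* ≈ 31.4, P* ≈ 75.5

From dP/dt = 0: 0.0155C* = 0.487, so C* = 31.4.
From dR/dt = 0: 1.18(1 - R*/1160) = 0.00843·31.4, giving R* = 1160·(1 - 0.224) = 900.
From dC/dt = 0: 0.00326·900 - 0.503 = 0.0322P*, so P* = 2.43/0.0322 = 75.5.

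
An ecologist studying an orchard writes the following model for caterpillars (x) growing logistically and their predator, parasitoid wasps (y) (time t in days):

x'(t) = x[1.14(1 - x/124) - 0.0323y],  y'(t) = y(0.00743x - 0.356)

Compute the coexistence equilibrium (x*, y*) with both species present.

From dy/dt = 0 with y > 0: 0.00743x* = 0.356, so x* = 47.9.
Substitute into dx/dt = 0: 1.14(1 - 47.9/124) = 0.0323y*.
The bracket is 0.614, giving y* = 0.7/0.0323 = 21.7.

x* ≈ 47.9, y* ≈ 21.7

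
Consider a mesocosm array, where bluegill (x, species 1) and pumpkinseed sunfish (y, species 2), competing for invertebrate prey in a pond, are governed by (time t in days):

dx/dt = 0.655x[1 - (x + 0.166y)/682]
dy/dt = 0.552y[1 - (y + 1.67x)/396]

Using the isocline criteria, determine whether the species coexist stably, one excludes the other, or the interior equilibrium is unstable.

species 1 excludes species 2

Compare the nullcline intercepts: K1/α12 = 682/0.166 = 4110 > K2 = 396; K2/α21 = 396/1.67 = 237 < K1 = 682.
Since the inequalities point opposite ways, species 1 can invade but species 2 cannot.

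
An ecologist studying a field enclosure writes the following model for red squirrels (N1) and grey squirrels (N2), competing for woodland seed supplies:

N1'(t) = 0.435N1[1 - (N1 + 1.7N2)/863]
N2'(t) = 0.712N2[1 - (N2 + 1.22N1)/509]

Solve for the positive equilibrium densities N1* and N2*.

Setting both brackets to zero gives the nullclines N1 + 1.7N2 = 863 and 1.22N1 + N2 = 509.
Substituting N2 = 509 - 1.22N1 into the first: N1(1 - 1.7·1.22) = 863 - 1.7·509.
So N1* = -2.3/-1.07 = 2.14, and then N2* = 509 - 1.22·2.14 = 506.

N1* ≈ 2.14, N2* ≈ 506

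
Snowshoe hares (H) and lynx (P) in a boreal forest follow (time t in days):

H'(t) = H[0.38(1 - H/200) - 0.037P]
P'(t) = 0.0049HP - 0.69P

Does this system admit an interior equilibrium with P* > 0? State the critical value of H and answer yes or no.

Threshold H = 141; K > 141, so yes, the predator persists.

The predator equation gives dP/dt > 0 only when H > 0.69/0.0049 = 141.
Without the predator, H → K = 200. Since 200 > 141, the predator can invade and persist.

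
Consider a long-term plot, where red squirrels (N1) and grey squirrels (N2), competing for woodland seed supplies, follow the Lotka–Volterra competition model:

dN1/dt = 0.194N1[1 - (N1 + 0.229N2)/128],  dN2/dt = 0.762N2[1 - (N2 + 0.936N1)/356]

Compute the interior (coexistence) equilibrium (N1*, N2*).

N1* ≈ 59.2, N2* ≈ 301

Setting both brackets to zero gives the nullclines N1 + 0.229N2 = 128 and 0.936N1 + N2 = 356.
Substituting N2 = 356 - 0.936N1 into the first: N1(1 - 0.229·0.936) = 128 - 0.229·356.
So N1* = 46.5/0.786 = 59.2, and then N2* = 356 - 0.936·59.2 = 301.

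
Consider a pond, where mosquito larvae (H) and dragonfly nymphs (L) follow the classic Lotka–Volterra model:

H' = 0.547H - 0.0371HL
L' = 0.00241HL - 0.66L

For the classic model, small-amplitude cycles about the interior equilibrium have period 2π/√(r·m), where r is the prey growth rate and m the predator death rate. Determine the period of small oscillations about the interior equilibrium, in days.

T ≈ 10.5 days

Here r = 0.547 and m = 0.66, so r·m = 0.361.
ω = √0.361 = 0.601 per day, hence T = 2π/ω ≈ 10.5 days.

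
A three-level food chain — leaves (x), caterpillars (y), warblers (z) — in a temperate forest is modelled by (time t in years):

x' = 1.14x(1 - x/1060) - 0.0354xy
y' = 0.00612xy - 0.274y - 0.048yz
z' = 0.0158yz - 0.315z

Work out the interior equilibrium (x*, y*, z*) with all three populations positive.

From dz/dt = 0: 0.0158y* = 0.315, so y* = 19.9.
From dx/dt = 0: 1.14(1 - x*/1060) = 0.0354·19.9, giving x* = 1060·(1 - 0.619) = 404.
From dy/dt = 0: 0.00612·404 - 0.274 = 0.048z*, so z* = 2.2/0.048 = 45.8.

x* ≈ 404, y* ≈ 19.9, z* ≈ 45.8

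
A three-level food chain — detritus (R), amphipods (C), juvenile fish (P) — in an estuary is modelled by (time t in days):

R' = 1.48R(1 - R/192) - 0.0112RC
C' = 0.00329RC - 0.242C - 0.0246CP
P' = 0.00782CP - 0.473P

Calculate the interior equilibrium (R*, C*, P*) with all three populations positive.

R* ≈ 104, C* ≈ 60.5, P* ≈ 4.09

From dP/dt = 0: 0.00782C* = 0.473, so C* = 60.5.
From dR/dt = 0: 1.48(1 - R*/192) = 0.0112·60.5, giving R* = 192·(1 - 0.458) = 104.
From dC/dt = 0: 0.00329·104 - 0.242 = 0.0246P*, so P* = 0.101/0.0246 = 4.09.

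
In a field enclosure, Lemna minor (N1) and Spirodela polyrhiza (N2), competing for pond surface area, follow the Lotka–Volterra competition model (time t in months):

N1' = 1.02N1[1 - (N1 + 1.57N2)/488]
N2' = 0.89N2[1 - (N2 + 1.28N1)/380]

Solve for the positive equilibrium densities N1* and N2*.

Setting both brackets to zero gives the nullclines N1 + 1.57N2 = 488 and 1.28N1 + N2 = 380.
Substituting N2 = 380 - 1.28N1 into the first: N1(1 - 1.57·1.28) = 488 - 1.57·380.
So N1* = -109/-1.01 = 108, and then N2* = 380 - 1.28·108 = 242.

N1* ≈ 108, N2* ≈ 242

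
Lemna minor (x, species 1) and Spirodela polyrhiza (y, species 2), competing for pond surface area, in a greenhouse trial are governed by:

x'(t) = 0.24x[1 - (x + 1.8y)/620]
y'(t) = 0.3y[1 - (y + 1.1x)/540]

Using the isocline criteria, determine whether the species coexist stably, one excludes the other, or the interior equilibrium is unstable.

Compare the nullcline intercepts: K1/α12 = 620/1.8 = 344 < K2 = 540; K2/α21 = 540/1.1 = 491 < K1 = 620.
Since both are reversed, neither can invade when rare; the interior point is a saddle.

unstable coexistence (outcome depends on initial conditions)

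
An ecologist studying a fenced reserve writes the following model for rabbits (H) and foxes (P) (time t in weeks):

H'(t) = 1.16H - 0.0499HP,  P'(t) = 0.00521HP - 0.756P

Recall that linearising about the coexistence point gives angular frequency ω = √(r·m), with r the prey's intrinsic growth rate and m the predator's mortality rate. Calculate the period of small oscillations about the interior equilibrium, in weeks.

Here r = 1.16 and m = 0.756, so r·m = 0.877.
ω = √0.877 = 0.936 per week, hence T = 2π/ω ≈ 6.71 weeks.

T ≈ 6.71 weeks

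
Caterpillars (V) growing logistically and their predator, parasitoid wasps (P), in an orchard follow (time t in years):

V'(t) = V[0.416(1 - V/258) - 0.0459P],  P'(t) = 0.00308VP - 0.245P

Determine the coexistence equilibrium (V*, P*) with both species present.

V* ≈ 79.5, P* ≈ 6.27

From dP/dt = 0 with P > 0: 0.00308V* = 0.245, so V* = 79.5.
Substitute into dV/dt = 0: 0.416(1 - 79.5/258) = 0.0459P*.
The bracket is 0.692, giving P* = 0.288/0.0459 = 6.27.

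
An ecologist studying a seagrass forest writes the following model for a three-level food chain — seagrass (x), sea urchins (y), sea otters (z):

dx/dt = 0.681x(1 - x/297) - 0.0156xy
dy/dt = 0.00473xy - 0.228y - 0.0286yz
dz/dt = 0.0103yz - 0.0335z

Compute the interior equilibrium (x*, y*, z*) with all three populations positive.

From dz/dt = 0: 0.0103y* = 0.0335, so y* = 3.25.
From dx/dt = 0: 0.681(1 - x*/297) = 0.0156·3.25, giving x* = 297·(1 - 0.0745) = 275.
From dy/dt = 0: 0.00473·275 - 0.228 = 0.0286z*, so z* = 1.07/0.0286 = 37.5.

x* ≈ 275, y* ≈ 3.25, z* ≈ 37.5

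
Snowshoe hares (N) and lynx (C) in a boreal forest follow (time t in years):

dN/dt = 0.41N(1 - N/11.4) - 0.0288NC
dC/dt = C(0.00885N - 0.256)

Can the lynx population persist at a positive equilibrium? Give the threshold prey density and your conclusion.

The predator equation gives dC/dt > 0 only when N > 0.256/0.00885 = 28.9.
Without the predator, N → K = 11.4. Since 11.4 < 28.9, the predator cannot invade.

Threshold N = 28.9; K < 28.9, so no, the predator goes extinct.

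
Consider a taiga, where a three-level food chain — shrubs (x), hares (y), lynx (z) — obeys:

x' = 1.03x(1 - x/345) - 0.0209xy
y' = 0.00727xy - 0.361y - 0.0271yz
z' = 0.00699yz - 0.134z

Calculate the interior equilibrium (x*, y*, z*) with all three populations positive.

From dz/dt = 0: 0.00699y* = 0.134, so y* = 19.2.
From dx/dt = 0: 1.03(1 - x*/345) = 0.0209·19.2, giving x* = 345·(1 - 0.389) = 211.
From dy/dt = 0: 0.00727·211 - 0.361 = 0.0271z*, so z* = 1.17/0.0271 = 43.2.

x* ≈ 211, y* ≈ 19.2, z* ≈ 43.2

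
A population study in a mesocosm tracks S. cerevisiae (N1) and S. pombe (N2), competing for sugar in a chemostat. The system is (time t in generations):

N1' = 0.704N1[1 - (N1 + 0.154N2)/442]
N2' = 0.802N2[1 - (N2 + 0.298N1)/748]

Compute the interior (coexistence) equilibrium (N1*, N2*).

Setting both brackets to zero gives the nullclines N1 + 0.154N2 = 442 and 0.298N1 + N2 = 748.
Substituting N2 = 748 - 0.298N1 into the first: N1(1 - 0.154·0.298) = 442 - 0.154·748.
So N1* = 327/0.954 = 343, and then N2* = 748 - 0.298·343 = 646.

N1* ≈ 343, N2* ≈ 646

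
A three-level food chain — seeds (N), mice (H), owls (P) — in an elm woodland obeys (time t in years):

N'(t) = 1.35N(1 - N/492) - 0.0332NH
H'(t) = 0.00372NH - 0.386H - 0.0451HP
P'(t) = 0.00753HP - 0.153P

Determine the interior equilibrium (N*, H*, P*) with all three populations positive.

From dP/dt = 0: 0.00753H* = 0.153, so H* = 20.3.
From dN/dt = 0: 1.35(1 - N*/492) = 0.0332·20.3, giving N* = 492·(1 - 0.5) = 246.
From dH/dt = 0: 0.00372·246 - 0.386 = 0.0451P*, so P* = 0.53/0.0451 = 11.7.

N* ≈ 246, H* ≈ 20.3, P* ≈ 11.7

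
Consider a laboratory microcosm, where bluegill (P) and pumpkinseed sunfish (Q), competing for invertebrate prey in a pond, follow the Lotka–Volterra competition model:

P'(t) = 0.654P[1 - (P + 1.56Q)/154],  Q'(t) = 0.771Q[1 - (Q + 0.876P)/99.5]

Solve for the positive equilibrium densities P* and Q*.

P* ≈ 3.33, Q* ≈ 96.6

Setting both brackets to zero gives the nullclines P + 1.56Q = 154 and 0.876P + Q = 99.5.
Substituting Q = 99.5 - 0.876P into the first: P(1 - 1.56·0.876) = 154 - 1.56·99.5.
So P* = -1.22/-0.367 = 3.33, and then Q* = 99.5 - 0.876·3.33 = 96.6.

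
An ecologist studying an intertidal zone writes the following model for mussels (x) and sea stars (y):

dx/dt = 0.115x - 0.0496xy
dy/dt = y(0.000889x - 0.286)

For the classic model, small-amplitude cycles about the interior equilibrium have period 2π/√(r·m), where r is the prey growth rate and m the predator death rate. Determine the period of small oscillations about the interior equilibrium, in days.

Here r = 0.115 and m = 0.286, so r·m = 0.0329.
ω = √0.0329 = 0.181 per day, hence T = 2π/ω ≈ 34.6 days.

T ≈ 34.6 days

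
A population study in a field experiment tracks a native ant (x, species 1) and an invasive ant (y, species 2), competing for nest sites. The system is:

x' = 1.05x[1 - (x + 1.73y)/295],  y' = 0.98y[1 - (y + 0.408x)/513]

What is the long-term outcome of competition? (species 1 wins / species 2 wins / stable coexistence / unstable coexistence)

species 2 excludes species 1

Compare the nullcline intercepts: K1/α12 = 295/1.73 = 171 < K2 = 513; K2/α21 = 513/0.408 = 1260 > K1 = 295.
Since the inequalities point opposite ways, species 2 can invade but species 1 cannot.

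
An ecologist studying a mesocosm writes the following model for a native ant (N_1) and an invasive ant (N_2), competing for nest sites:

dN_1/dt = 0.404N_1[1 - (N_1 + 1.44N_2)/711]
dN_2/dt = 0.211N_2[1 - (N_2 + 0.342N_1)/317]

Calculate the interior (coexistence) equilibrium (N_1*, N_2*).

Setting both brackets to zero gives the nullclines N_1 + 1.44N_2 = 711 and 0.342N_1 + N_2 = 317.
Substituting N_2 = 317 - 0.342N_1 into the first: N_1(1 - 1.44·0.342) = 711 - 1.44·317.
So N_1* = 255/0.508 = 501, and then N_2* = 317 - 0.342·501 = 145.

N_1* ≈ 501, N_2* ≈ 145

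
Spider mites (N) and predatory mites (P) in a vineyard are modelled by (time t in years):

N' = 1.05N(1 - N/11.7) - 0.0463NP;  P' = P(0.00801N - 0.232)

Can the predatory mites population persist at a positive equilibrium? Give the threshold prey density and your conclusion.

Threshold N = 29; K < 29, so no, the predator goes extinct.

The predator equation gives dP/dt > 0 only when N > 0.232/0.00801 = 29.
Without the predator, N → K = 11.7. Since 11.7 < 29, the predator cannot invade.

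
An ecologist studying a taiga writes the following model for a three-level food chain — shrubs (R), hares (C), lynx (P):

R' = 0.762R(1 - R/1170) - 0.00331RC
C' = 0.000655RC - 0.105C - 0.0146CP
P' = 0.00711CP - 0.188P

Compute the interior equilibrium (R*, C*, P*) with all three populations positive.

R* ≈ 1040, C* ≈ 26.4, P* ≈ 39.3

From dP/dt = 0: 0.00711C* = 0.188, so C* = 26.4.
From dR/dt = 0: 0.762(1 - R*/1170) = 0.00331·26.4, giving R* = 1170·(1 - 0.115) = 1040.
From dC/dt = 0: 0.000655·1040 - 0.105 = 0.0146P*, so P* = 0.573/0.0146 = 39.3.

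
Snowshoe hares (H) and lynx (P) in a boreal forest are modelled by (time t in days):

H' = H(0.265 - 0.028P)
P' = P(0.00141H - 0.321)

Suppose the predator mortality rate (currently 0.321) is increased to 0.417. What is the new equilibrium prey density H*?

At the interior fixed point, setting dP/dt = 0 with P > 0 fixes H* = (predator death rate)/(HP coefficient) — independent of the other coefficients.
With the change, H* = 0.417/0.00141 = 296; it rises from 228.

H* ≈ 296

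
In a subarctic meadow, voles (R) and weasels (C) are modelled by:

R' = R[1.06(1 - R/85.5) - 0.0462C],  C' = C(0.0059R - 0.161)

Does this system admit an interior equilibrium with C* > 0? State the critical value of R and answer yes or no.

Threshold R = 27.3; K > 27.3, so yes, the predator persists.

The predator equation gives dC/dt > 0 only when R > 0.161/0.0059 = 27.3.
Without the predator, R → K = 85.5. Since 85.5 > 27.3, the predator can invade and persist.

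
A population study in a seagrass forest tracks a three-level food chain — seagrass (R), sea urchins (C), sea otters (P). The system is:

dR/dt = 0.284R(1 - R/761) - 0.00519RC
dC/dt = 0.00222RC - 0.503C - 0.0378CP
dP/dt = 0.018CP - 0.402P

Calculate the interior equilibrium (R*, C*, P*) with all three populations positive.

R* ≈ 450, C* ≈ 22.3, P* ≈ 13.1

From dP/dt = 0: 0.018C* = 0.402, so C* = 22.3.
From dR/dt = 0: 0.284(1 - R*/761) = 0.00519·22.3, giving R* = 761·(1 - 0.408) = 450.
From dC/dt = 0: 0.00222·450 - 0.503 = 0.0378P*, so P* = 0.497/0.0378 = 13.1.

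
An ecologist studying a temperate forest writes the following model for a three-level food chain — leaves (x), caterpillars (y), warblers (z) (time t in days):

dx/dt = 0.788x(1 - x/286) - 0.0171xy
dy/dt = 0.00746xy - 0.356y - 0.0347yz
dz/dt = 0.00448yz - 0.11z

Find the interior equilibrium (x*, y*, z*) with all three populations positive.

x* ≈ 134, y* ≈ 24.6, z* ≈ 18.5

From dz/dt = 0: 0.00448y* = 0.11, so y* = 24.6.
From dx/dt = 0: 0.788(1 - x*/286) = 0.0171·24.6, giving x* = 286·(1 - 0.533) = 134.
From dy/dt = 0: 0.00746·134 - 0.356 = 0.0347z*, so z* = 0.641/0.0347 = 18.5.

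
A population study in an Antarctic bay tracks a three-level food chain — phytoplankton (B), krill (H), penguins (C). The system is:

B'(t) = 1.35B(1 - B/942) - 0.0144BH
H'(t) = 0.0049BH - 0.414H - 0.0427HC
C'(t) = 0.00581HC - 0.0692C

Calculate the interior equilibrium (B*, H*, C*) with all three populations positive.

From dC/dt = 0: 0.00581H* = 0.0692, so H* = 11.9.
From dB/dt = 0: 1.35(1 - B*/942) = 0.0144·11.9, giving B* = 942·(1 - 0.127) = 822.
From dH/dt = 0: 0.0049·822 - 0.414 = 0.0427C*, so C* = 3.62/0.0427 = 84.7.

B* ≈ 822, H* ≈ 11.9, C* ≈ 84.7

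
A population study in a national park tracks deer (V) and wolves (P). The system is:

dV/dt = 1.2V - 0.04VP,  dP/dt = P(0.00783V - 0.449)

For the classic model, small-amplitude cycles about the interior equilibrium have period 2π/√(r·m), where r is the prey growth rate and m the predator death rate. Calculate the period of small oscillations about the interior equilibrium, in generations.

Here r = 1.2 and m = 0.449, so r·m = 0.539.
ω = √0.539 = 0.734 per generation, hence T = 2π/ω ≈ 8.56 generations.

T ≈ 8.56 generations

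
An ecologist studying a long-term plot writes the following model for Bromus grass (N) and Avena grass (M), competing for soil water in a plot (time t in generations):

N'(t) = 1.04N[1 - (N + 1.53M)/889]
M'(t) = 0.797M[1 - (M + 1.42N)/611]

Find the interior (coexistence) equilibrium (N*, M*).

N* ≈ 39.1, M* ≈ 556

Setting both brackets to zero gives the nullclines N + 1.53M = 889 and 1.42N + M = 611.
Substituting M = 611 - 1.42N into the first: N(1 - 1.53·1.42) = 889 - 1.53·611.
So N* = -45.8/-1.17 = 39.1, and then M* = 611 - 1.42·39.1 = 556.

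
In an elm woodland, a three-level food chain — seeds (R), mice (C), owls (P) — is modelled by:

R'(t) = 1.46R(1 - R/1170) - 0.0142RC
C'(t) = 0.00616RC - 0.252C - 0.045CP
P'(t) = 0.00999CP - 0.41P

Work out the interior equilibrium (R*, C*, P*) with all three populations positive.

From dP/dt = 0: 0.00999C* = 0.41, so C* = 41.
From dR/dt = 0: 1.46(1 - R*/1170) = 0.0142·41, giving R* = 1170·(1 - 0.399) = 703.
From dC/dt = 0: 0.00616·703 - 0.252 = 0.045P*, so P* = 4.08/0.045 = 90.6.

R* ≈ 703, C* ≈ 41, P* ≈ 90.6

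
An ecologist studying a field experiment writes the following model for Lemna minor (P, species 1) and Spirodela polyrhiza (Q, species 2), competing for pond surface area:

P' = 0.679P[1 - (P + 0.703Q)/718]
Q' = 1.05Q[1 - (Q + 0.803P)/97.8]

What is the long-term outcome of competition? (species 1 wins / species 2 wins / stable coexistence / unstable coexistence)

species 1 excludes species 2

Compare the nullcline intercepts: K1/α12 = 718/0.703 = 1020 > K2 = 97.8; K2/α21 = 97.8/0.803 = 122 < K1 = 718.
Since the inequalities point opposite ways, species 1 can invade but species 2 cannot.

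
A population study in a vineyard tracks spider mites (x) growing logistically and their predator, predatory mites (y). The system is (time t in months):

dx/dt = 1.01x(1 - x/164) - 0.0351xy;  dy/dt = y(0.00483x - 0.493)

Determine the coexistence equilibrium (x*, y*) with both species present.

x* ≈ 102, y* ≈ 10.9

From dy/dt = 0 with y > 0: 0.00483x* = 0.493, so x* = 102.
Substitute into dx/dt = 0: 1.01(1 - 102/164) = 0.0351y*.
The bracket is 0.378, giving y* = 0.381/0.0351 = 10.9.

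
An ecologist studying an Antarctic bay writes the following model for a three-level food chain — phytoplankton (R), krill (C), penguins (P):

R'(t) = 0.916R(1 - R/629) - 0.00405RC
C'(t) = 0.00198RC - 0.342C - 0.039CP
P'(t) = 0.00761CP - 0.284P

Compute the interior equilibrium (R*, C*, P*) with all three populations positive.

From dP/dt = 0: 0.00761C* = 0.284, so C* = 37.3.
From dR/dt = 0: 0.916(1 - R*/629) = 0.00405·37.3, giving R* = 629·(1 - 0.165) = 525.
From dC/dt = 0: 0.00198·525 - 0.342 = 0.039P*, so P* = 0.698/0.039 = 17.9.

R* ≈ 525, C* ≈ 37.3, P* ≈ 17.9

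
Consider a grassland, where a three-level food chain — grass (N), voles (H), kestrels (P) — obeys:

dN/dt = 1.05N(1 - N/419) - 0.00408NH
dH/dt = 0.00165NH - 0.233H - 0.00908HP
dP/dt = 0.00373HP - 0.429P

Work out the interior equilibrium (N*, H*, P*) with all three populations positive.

N* ≈ 232, H* ≈ 115, P* ≈ 16.5

From dP/dt = 0: 0.00373H* = 0.429, so H* = 115.
From dN/dt = 0: 1.05(1 - N*/419) = 0.00408·115, giving N* = 419·(1 - 0.447) = 232.
From dH/dt = 0: 0.00165·232 - 0.233 = 0.00908P*, so P* = 0.149/0.00908 = 16.5.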